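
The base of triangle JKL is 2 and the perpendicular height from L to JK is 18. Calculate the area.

Area = (1/2) * base * height
Area = (1/2) * 2 * 18
Area = 18

18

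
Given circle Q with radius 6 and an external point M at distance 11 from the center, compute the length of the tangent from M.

Let T be the point of tangency. Then QT ⊥ MT (radius ⊥ tangent).
In right triangle QTM: QM² = QT² + MT²
11² = 6² + MT²
MT² = 85, MT = sqrt(85)

sqrt(85)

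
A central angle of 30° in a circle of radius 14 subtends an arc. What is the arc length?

The full circumference is 2πr = 2π(14) = 28*pi.
The arc spans 30° out of 360°, which is a fraction of 1/12.
Arc length = 28*pi × 1/12 = 7*pi/3.

7*pi/3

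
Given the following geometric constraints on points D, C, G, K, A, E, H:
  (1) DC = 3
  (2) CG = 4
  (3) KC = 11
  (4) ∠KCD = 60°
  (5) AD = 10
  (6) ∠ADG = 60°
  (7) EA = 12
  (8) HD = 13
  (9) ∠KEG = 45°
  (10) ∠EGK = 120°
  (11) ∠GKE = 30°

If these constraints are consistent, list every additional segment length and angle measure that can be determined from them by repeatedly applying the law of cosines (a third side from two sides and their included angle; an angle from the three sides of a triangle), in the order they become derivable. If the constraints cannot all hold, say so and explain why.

These constraints are not satisfiable: (9), (10) and (11) are the three interior angles of triangle KEG, which must sum to 180°, but 45° + 120° + 30° = 195°. No planar figure meets all of them, so nothing further can be derived.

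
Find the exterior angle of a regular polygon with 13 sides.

Each exterior angle of a regular n-gon is 360 / n.
For n = 13: 360 / 13 = 360/13 degrees.

360/13 degrees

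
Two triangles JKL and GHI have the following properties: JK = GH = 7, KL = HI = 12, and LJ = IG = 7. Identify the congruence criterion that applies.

The given information matches SSS: All three pairs of corresponding sides are equal (Side-Side-Side).

SSS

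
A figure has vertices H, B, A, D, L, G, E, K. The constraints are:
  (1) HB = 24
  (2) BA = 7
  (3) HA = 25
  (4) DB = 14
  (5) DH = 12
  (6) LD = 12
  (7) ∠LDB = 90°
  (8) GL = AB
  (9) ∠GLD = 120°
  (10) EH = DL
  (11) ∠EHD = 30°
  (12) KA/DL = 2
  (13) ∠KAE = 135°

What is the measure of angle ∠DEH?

From the given relations: EH = DL = 12.
Step 1: By the law of cosines on triangle EHD: ED² = 12² + 12² − 2·12·12·cos(30°) = 38.58, so ED ≈ 6.21.
Step 2: By the inverse law of cosines on triangle DEH: cos(∠DEH) = (6.21² + 12² − 12²) / (2·6.21·12) = 38.58/149.08 = 0.2588, so ∠DEH = 75°.

Therefore, the measure of angle ∠DEH = 75°.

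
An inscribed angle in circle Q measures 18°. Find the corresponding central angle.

The inscribed angle theorem states that a central angle is always twice any inscribed angle that subtends the same arc.
Since the inscribed angle is 18°, the central angle = 2 × 18° = 36°.

36°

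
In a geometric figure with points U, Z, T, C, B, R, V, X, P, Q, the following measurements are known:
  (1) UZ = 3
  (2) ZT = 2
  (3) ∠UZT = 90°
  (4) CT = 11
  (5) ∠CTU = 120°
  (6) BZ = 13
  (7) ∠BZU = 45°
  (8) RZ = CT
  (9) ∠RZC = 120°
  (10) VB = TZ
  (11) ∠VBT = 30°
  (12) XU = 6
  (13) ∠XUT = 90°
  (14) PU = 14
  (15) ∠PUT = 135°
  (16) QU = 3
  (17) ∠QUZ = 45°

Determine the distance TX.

Step 1: By the law of cosines on triangle UZT: UT² = 3² + 2² − 2·3·2·cos(90°) = 13, so UT = √13.
Step 2: By the law of cosines on triangle TUX: TX² = √13² + 6² − 2·√13·6·cos(90°) = 49, so TX = 7.

Therefore, the length of TX = 7.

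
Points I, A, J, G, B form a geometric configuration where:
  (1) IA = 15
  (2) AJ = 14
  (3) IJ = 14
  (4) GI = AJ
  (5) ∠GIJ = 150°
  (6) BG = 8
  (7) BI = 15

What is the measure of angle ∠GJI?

From the given relations: GI = AJ = 14.
Step 1: By the law of cosines on triangle JIG: JG² = 14² + 14² − 2·14·14·cos(150°) = 731.48, so JG ≈ 27.05.
Step 2: By the inverse law of cosines on triangle GJI: cos(∠GJI) = (27.05² + 14² − 14²) / (2·27.05·14) = 731.48/757.29 = 0.9659, so ∠GJI = 15°.

Therefore, the measure of angle ∠GJI = 15°.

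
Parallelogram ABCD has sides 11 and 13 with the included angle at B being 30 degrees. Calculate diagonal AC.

Using the law of cosines:
d^2 = 11^2 + 13^2 - 2(11)(13)cos(30 degrees)
d^2 = 121 + 169 - 286*sqrt(3)/2
d^2 = 290 - 143*sqrt(3)
d = sqrt(290 - 143*sqrt(3))

sqrt(290 - 143*sqrt(3))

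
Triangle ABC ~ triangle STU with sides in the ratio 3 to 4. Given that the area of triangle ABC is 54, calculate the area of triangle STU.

For similar figures, the area ratio equals the square of the side ratio.
Side ratio (ABC to STU) = 3:4, so area ratio = 3^2:4^2 = 9:16.
If the area of ABC is 54, then the area of STU = 54 * (16/9) = 96.

96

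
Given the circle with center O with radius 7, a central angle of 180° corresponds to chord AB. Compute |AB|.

Chord length = 2r sin(θ/2)
= 2 × 7 × sin(180°/2)
= 2 × 7 × sin(90°)
= 14

14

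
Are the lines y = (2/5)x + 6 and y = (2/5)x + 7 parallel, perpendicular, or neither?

Slope of line 1: m1 = 2/5
Slope of line 2: m2 = 2/5
Since m1 = m2 = 2/5, the lines are parallel.

Parallel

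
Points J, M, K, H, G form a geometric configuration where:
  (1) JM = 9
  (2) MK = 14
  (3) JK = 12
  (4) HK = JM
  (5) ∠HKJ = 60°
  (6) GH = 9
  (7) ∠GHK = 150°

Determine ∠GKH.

From the given relations: HK = JM = 9.
Step 1: By the law of cosines on triangle KHG: KG² = 9² + 9² − 2·9·9·cos(150°) = 302.3, so KG ≈ 17.39.
Step 2: By the inverse law of cosines on triangle GKH: cos(∠GKH) = (17.39² + 9² − 9²) / (2·17.39·9) = 302.3/312.96 = 0.9659, so ∠GKH = 15°.

Therefore, the measure of angle ∠GKH = 15°.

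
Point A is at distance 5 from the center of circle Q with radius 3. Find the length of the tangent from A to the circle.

The tangent, radius, and line from the external point to the center form a right triangle.
The right angle is where the tangent meets the radius.
By the Pythagorean theorem: tangent² + 3² = 5²
tangent² = 25 - 9 = 16
tangent = 4

4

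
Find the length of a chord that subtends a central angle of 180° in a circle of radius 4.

Drop a perpendicular from the center to the chord, bisecting both the chord and the central angle.
Each half-chord = r sin(θ/2) = 4 sin(90°).
The full chord = 2 × 4 × sin(90°) = 8.

8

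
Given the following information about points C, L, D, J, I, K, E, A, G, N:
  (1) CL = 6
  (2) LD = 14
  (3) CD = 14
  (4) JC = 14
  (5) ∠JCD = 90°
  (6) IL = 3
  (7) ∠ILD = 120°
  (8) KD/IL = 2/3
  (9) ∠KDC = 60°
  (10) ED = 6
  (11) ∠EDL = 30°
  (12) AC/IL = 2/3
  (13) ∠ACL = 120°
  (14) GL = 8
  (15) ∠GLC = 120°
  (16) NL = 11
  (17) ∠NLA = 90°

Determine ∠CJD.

Step 1: By the law of cosines on triangle JCD: JD² = 14² + 14² − 2·14·14·cos(90°) = 392, so JD = 14·√2.
Step 2: By the inverse law of cosines on triangle CJD: cos(∠CJD) = (14² + (14·√2)² − 14²) / (2·14·14·√2) = 392/554.37 = 0.7071, so ∠CJD = 45°.

Therefore, the measure of angle ∠CJD = 45°.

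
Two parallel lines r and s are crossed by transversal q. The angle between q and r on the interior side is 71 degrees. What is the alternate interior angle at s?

Alternate interior angles are equal: 71 degrees.

71 degrees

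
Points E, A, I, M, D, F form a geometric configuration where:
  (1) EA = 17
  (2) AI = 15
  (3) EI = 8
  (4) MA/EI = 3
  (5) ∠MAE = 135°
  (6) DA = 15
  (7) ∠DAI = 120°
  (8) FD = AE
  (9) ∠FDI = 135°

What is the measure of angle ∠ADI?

Step 1: By the law of cosines on triangle DAI: DI² = 15² + 15² − 2·15·15·cos(120°) = 675, so DI = 15·√3.
Step 2: By the inverse law of cosines on triangle ADI: cos(∠ADI) = (15² + (15·√3)² − 15²) / (2·15·15·√3) = 675/779.42 = 0.866, so ∠ADI = 30°.

Therefore, the measure of angle ∠ADI = 30°.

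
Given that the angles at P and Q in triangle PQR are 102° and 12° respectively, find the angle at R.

angle R = 180 - 102 - 12 = 66 degrees.

66 degrees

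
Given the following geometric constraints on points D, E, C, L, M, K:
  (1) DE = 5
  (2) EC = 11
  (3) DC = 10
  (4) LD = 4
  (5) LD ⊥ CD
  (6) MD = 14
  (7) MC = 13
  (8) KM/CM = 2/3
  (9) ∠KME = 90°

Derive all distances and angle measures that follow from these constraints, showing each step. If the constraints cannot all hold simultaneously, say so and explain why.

The constraints are consistent.

From the given relations:
  KM = 2/3·CM = 2/3·13 ≈ 8.67

Step 1: From CD = 10, DL = 4, and ∠CDL = 90°, by the law of cosines:
  CL² = CD² + DL² - 2·CD·DL·cos(90°) = 100 + 16 - 0 = 116
  CL = 2·√29

Step 2: From DC = 10, DE = 5, CE = 11, by the inverse law of cosines:
  cos(∠CDE) = (DC² + DE² - CE²) / (2·DC·DE)
  ∠CDE = 87.71°

Step 3: From DC = 10, DM = 14, CM = 13, by the inverse law of cosines:
  cos(∠CDM) = (DC² + DM² - CM²) / (2·DC·DM)
  ∠CDM = 63.03°

Step 4: From EC = 11, ED = 5, CD = 10, by the inverse law of cosines:
  cos(∠CED) = (EC² + ED² - CD²) / (2·EC·ED)
  ∠CED = 65.28°

Step 5: From CD = 10, CE = 11, DE = 5, by the inverse law of cosines:
  cos(∠DCE) = (CD² + CE² - DE²) / (2·CD·CE)
  ∠DCE = 27.01°

Step 6: From CD = 10, CM = 13, DM = 14, by the inverse law of cosines:
  cos(∠DCM) = (CD² + CM² - DM²) / (2·CD·CM)
  ∠DCM = 73.69°

Step 7: From MC = 13, MD = 14, CD = 10, by the inverse law of cosines:
  cos(∠CMD) = (MC² + MD² - CD²) / (2·MC·MD)
  ∠CMD = 43.28°

Step 8: From CD = 10, CL = 2·√29, DL = 4, by the inverse law of cosines:
  cos(∠DCL) = (CD² + CL² - DL²) / (2·CD·CL)
  ∠DCL = 21.8°

Step 9: From LC = 2·√29, LD = 4, CD = 10, by the inverse law of cosines:
  cos(∠CLD) = (LC² + LD² - CD²) / (2·LC·LD)
  ∠CLD = 68.2°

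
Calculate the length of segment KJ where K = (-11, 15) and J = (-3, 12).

d = sqrt((-3 - -11)^2 + (12 - 15)^2)
d = sqrt(8^2 + -3^2)
d = sqrt(64 + 9)
d = sqrt(73)

sqrt(73)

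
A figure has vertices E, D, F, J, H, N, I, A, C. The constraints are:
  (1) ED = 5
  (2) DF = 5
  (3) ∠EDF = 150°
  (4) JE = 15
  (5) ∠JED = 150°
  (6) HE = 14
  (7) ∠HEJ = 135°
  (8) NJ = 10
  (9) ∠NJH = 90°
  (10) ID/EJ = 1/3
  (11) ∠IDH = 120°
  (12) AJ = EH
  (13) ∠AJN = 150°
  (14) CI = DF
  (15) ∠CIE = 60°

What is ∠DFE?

Step 1: By the law of cosines on triangle FDE: FE² = 5² + 5² − 2·5·5·cos(150°) = 93.3, so FE ≈ 9.66.
Step 2: By the inverse law of cosines on triangle DFE: cos(∠DFE) = (5² + 9.66² − 5²) / (2·5·9.66) = 93.3/96.59 = 0.9659, so ∠DFE = 15°.

Therefore, the measure of angle ∠DFE = 15°.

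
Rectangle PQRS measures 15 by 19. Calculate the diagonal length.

d = sqrt(15^2 + 19^2) = sqrt(586)

sqrt(586)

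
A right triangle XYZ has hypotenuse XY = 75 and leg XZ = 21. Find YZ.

YZ = sqrt(75^2 - 21^2) = sqrt(5184) = 72

72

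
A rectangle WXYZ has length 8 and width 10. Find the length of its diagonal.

d = sqrt(8^2 + 10^2) = sqrt(164) = 2*sqrt(41)

2*sqrt(41)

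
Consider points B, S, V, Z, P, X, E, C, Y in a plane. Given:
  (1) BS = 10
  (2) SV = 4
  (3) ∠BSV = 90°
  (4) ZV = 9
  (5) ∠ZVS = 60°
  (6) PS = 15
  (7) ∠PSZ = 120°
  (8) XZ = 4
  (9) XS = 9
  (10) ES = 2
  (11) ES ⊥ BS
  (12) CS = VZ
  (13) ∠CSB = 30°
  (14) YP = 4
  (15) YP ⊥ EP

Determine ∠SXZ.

Step 1: By the law of cosines on triangle SVZ: SZ² = 4² + 9² − 2·4·9·cos(60°) = 61, so SZ = √61.
Step 2: By the inverse law of cosines on triangle SXZ: cos(∠SXZ) = (9² + 4² − √61²) / (2·9·4) = 36/72 = 0.5, so ∠SXZ = 60°.

Therefore, the measure of angle ∠SXZ = 60°.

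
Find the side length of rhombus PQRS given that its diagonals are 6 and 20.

Half-diagonals are 3 and 10. side = sqrt(3^2 + 10^2) = sqrt(109)

sqrt(109)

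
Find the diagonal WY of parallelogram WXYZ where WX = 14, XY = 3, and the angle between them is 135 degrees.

The diagonal of a parallelogram can be found by treating two adjacent sides and the diagonal as a triangle.
Applying the law of cosines with sides 14, 3 and included angle 135°:
d^2 = 196 + 9 - 84*cos(135°) = 42*sqrt(2) + 205
d = sqrt(42*sqrt(2) + 205)

sqrt(42*sqrt(2) + 205)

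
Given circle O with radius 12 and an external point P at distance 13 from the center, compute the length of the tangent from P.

tangent = √(d² - r²) = √(13² - 12²) = √(169 - 144) = √25 = 5

5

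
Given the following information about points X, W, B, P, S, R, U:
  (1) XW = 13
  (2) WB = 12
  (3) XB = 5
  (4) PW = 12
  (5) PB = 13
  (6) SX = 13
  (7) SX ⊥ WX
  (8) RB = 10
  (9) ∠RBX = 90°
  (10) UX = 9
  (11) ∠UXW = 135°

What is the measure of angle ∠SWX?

Step 1: By the law of cosines on triangle WXS: WS² = 13² + 13² − 2·13·13·cos(90°) = 338, so WS = 13·√2.
Step 2: By the inverse law of cosines on triangle SWX: cos(∠SWX) = ((13·√2)² + 13² − 13²) / (2·13·√2·13) = 338/478 = 0.7071, so ∠SWX = 45°.

Therefore, the measure of angle ∠SWX = 45°.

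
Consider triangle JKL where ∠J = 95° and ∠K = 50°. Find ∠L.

angle L = 180 - 95 - 50 = 35 degrees.

35 degrees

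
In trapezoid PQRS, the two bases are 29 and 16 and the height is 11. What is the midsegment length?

The midsegment (median) of a trapezoid connects the midpoints of the non-parallel sides.
Its length is the average of the two bases: (29 + 16) / 2 = 45/2.

45/2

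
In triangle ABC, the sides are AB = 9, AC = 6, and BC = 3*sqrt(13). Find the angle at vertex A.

By the inverse law of cosines: cos(A) = (AB² + AC² - BC²) / (2 × AB × AC)
cos(A) = (9² + 6² - (3*sqrt(13))²) / (2 × 9 × 6)
cos(A) = (81 + 36 - (117)) / 108
cos(A) = 0
A = arccos(0) = 90°

90°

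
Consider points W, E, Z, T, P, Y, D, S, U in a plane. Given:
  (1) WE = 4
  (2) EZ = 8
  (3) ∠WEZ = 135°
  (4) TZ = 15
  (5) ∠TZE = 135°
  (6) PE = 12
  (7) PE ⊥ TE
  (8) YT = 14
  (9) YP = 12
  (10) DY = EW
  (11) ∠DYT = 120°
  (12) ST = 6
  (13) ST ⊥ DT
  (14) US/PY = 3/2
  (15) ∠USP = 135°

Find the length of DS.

From the given relations: DY = EW = 4.
Step 1: By the law of cosines on triangle DYT: DT² = 4² + 14² − 2·4·14·cos(120°) = 268, so DT = 2·√67.
Step 2: By the law of cosines on triangle DTS: DS² = (2·√67)² + 6² − 2·2·√67·6·cos(90°) = 304, so DS = 4·√19.

Therefore, the length of DS = 4·√19.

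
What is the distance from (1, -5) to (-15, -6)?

The horizontal distance is |-15 - 1| = 16 and the vertical distance is |-6 - -5| = 1.
By the Pythagorean theorem, d = sqrt(16^2 + 1^2) = sqrt(257).

sqrt(257)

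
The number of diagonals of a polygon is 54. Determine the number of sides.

Using d = n(n - 3)/2, we solve 54 = n(n - 3)/2.
So n(n - 3) = 108.
Testing n = 12: 12 * 9 = 108 = 108. Correct.
The polygon has 12 sides.

12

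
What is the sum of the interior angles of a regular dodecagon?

The sum of interior angles of an n-sided polygon is (n - 2) * 180.
For n = 12: (12 - 2) * 180 = 10 * 180 = 1800 degrees.

1800 degrees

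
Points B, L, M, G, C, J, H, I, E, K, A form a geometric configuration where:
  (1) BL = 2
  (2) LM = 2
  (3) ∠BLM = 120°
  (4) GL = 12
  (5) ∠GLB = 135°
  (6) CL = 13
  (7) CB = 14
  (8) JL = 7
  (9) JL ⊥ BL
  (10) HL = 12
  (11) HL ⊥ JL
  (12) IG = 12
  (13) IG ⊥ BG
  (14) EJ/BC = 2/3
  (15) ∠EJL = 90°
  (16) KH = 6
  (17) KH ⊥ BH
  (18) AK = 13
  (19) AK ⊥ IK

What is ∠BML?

Step 1: By the law of cosines on triangle MLB: MB² = 2² + 2² − 2·2·2·cos(120°) = 12, so MB = 2·√3.
Step 2: By the inverse law of cosines on triangle BML: cos(∠BML) = ((2·√3)² + 2² − 2²) / (2·2·√3·2) = 12/13.86 = 0.866, so ∠BML = 30°.

Therefore, the measure of angle ∠BML = 30°.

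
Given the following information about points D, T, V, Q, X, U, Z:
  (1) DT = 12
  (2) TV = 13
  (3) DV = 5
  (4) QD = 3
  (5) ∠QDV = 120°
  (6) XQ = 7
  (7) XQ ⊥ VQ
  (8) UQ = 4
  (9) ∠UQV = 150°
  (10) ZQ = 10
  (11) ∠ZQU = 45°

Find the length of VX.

Step 1: By the law of cosines on triangle VDQ: VQ² = 5² + 3² − 2·5·3·cos(120°) = 49, so VQ = 7.
Step 2: By the law of cosines on triangle VQX: VX² = 7² + 7² − 2·7·7·cos(90°) = 98, so VX = 7·√2.

Therefore, the length of VX = 7·√2.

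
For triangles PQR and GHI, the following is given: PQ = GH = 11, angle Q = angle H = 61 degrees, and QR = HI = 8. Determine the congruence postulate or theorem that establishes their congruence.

The given information matches SAS: Two pairs of corresponding sides and the included angle are equal (Side-Angle-Side).

SAS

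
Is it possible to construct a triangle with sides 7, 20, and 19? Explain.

Yes.
The triangle inequality requires that the sum of any two sides exceeds the third.
Here 7 + 19 = 26 > 20, so the condition is met.

Yes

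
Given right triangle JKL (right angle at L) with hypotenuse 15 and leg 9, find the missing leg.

By the Pythagorean theorem: KL^2 = JK^2 - JL^2
KL^2 = 15^2 - 9^2 = 225 - 81 = 144
KL = sqrt(144) = 12

12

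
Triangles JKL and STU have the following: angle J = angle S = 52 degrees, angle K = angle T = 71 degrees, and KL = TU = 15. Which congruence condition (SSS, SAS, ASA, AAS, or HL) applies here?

Consider the given information: angle J = angle S = 52 degrees, angle K = angle T = 71 degrees, and KL = TU = 15
This is not SSS or HL: SSS requires all three pairs of sides, but we don't have that. HL only applies to right triangles with matching hypotenuse and leg.
The correct criterion is AAS. Two pairs of corresponding angles and a non-included side are equal (Angle-Angle-Side).

AAS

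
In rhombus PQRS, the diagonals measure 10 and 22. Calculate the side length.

The diagonals of a rhombus bisect each other at right angles.
Half-diagonals: 10/2 = 5 and 22/2 = 11
side = sqrt(5^2 + 11^2)
side = sqrt(25 + 121)
side = sqrt(146)

sqrt(146)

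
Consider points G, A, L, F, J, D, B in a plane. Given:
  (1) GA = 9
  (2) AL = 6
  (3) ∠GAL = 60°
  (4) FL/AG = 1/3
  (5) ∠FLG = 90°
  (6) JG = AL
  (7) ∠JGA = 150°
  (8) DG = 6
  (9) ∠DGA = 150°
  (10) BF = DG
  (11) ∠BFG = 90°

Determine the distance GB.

From the given relations: FL = 1/3·AG = 1/3·9 = 3; BF = DG = 6.
Step 1: By the law of cosines on triangle LAG: LG² = 6² + 9² − 2·6·9·cos(60°) = 63, so LG = 3·√7.
Step 2: By the law of cosines on triangle FLG: FG² = 3² + (3·√7)² − 2·3·3·√7·cos(90°) = 72, so FG = 6·√2.
Step 3: By the law of cosines on triangle GFB: GB² = (6·√2)² + 6² − 2·6·√2·6·cos(90°) = 108, so GB = 6·√3.

Therefore, the length of GB = 6·√3.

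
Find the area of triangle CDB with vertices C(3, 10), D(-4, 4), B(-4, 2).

Using the Shoelace formula for a triangle:
Area = (1/2)|x0(y1 - y2) + x1(y2 - y0) + x2(y0 - y1)|
Area = (1/2)|3(4 - 2) + -4(2 - 10) + -4(10 - 4)|
Area = (1/2)|6 + 32 + -24|
Area = (1/2)|14|
Area = (1/2)(14)
Area = 7

7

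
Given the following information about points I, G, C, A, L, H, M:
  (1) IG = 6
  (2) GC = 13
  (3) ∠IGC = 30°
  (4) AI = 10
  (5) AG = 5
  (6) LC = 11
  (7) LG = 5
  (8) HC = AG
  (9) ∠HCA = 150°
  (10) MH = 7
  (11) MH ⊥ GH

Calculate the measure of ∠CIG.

Step 1: By the law of cosines on triangle IGC: IC² = 6² + 13² − 2·6·13·cos(30°) = 69.9, so IC ≈ 8.36.
Step 2: By the inverse law of cosines on triangle CIG: cos(∠CIG) = (8.36² + 6² − 13²) / (2·8.36·6) = -63.1/100.33 = -0.6289, so ∠CIG = 128.97°.

Therefore, the measure of angle ∠CIG = 128.97°.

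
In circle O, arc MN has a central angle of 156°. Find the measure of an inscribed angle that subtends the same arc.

Inscribed angle = 156° / 2 = 78° (inscribed angle theorem).

78°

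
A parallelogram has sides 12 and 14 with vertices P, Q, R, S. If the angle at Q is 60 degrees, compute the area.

Area = 12 * 14 * sin(60°) = 168 * sqrt(3)/2 = 84*sqrt(3)

84*sqrt(3)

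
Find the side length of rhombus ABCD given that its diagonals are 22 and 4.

The diagonals of a rhombus bisect each other at right angles.
Half-diagonals: 22/2 = 11 and 4/2 = 2
side = sqrt(11^2 + 2^2)
side = sqrt(121 + 4)
side = sqrt(125) = 5*sqrt(5)

5*sqrt(5)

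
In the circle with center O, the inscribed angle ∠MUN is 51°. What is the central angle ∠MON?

By the inscribed angle theorem, the central angle is twice the inscribed angle.
Central angle = 2 × 51° = 102°

102°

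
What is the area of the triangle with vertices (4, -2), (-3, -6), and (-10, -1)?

The Shoelace formula computes the area from vertex coordinates by summing cross products.
For vertices (4,-2), (-3,-6), (-10,-1):
Signed sum = 4*-6 - -3*-2 + -3*-1 - -10*-6 + -10*-2 - 4*-1
= -30 + -57 + 24 = -63
Area = (1/2)|-63| = 63/2.

63/2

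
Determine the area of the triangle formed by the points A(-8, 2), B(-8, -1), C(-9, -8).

Shoelace: Area = (1/2)|-8(-1--8) + -8(-8-2) + -9(2--1)| = (1/2)(3) = 3/2

3/2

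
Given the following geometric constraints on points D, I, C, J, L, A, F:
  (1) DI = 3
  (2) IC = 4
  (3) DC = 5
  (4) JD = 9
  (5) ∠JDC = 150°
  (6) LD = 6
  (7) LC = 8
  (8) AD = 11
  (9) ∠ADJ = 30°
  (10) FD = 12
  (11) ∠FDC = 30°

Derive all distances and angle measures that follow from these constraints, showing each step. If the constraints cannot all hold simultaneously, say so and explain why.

The constraints are consistent.

Step 1: From CD = 5, DJ = 9, and ∠CDJ = 150°, by the law of cosines:
  CJ² = CD² + DJ² - 2·CD·DJ·cos(150°) = 25 + 81 + 77.94 = 183.9
  CJ ≈ 13.56

Step 2: From CD = 5, DF = 12, and ∠CDF = 30°, by the law of cosines:
  CF² = CD² + DF² - 2·CD·DF·cos(30°) = 25 + 144 - 103.9 = 65.08
  CF ≈ 8.07

Step 3: From JD = 9, DA = 11, and ∠JDA = 30°, by the law of cosines:
  JA² = JD² + DA² - 2·JD·DA·cos(30°) = 81 + 121 - 171.5 = 30.53
  JA ≈ 5.53

Step 4: From DC = 5, DI = 3, CI = 4, by the inverse law of cosines:
  cos(∠CDI) = (DC² + DI² - CI²) / (2·DC·DI)
  ∠CDI = 53.13°

Step 5: From DC = 5, DL = 6, CL = 8, by the inverse law of cosines:
  cos(∠CDL) = (DC² + DL² - CL²) / (2·DC·DL)
  ∠CDL = 92.87°

Step 6: From IC = 4, ID = 3, CD = 5, by the inverse law of cosines:
  cos(∠CID) = (IC² + ID² - CD²) / (2·IC·ID)
  ∠CID = 90°

Step 7: From CD = 5, CI = 4, DI = 3, by the inverse law of cosines:
  cos(∠DCI) = (CD² + CI² - DI²) / (2·CD·CI)
  ∠DCI = 36.87°

Step 8: From CD = 5, CL = 8, DL = 6, by the inverse law of cosines:
  cos(∠DCL) = (CD² + CL² - DL²) / (2·CD·CL)
  ∠DCL = 48.51°

Step 9: From LC = 8, LD = 6, CD = 5, by the inverse law of cosines:
  cos(∠CLD) = (LC² + LD² - CD²) / (2·LC·LD)
  ∠CLD = 38.62°

Step 10: From CD = 5, CF = 8.07, DF = 12, by the inverse law of cosines:
  cos(∠DCF) = (CD² + CF² - DF²) / (2·CD·CF)
  ∠DCF = 131.95°

Step 11: From CD = 5, CJ = 13.56, DJ = 9, by the inverse law of cosines:
  cos(∠DCJ) = (CD² + CJ² - DJ²) / (2·CD·CJ)
  ∠DCJ = 19.38°

Step 12: From JA = 5.53, JD = 9, AD = 11, by the inverse law of cosines:
  cos(∠AJD) = (JA² + JD² - AD²) / (2·JA·JD)
  ∠AJD = 95.47°

Step 13: From JC = 13.56, JD = 9, CD = 5, by the inverse law of cosines:
  cos(∠CJD) = (JC² + JD² - CD²) / (2·JC·JD)
  ∠CJD = 10.62°

Step 14: From AD = 11, AJ = 5.53, DJ = 9, by the inverse law of cosines:
  cos(∠DAJ) = (AD² + AJ² - DJ²) / (2·AD·AJ)
  ∠DAJ = 54.53°

Step 15: From FC = 8.07, FD = 12, CD = 5, by the inverse law of cosines:
  cos(∠CFD) = (FC² + FD² - CD²) / (2·FC·FD)
  ∠CFD = 18.05°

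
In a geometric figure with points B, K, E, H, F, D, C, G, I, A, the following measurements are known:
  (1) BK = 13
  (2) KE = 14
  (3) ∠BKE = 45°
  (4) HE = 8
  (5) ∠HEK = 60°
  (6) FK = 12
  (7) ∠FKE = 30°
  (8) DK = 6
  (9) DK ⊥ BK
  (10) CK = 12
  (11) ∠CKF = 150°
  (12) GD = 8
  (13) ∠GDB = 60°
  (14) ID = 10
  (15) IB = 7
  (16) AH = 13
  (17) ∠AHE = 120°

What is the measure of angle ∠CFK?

Step 1: By the law of cosines on triangle FKC: FC² = 12² + 12² − 2·12·12·cos(150°) = 537.42, so FC ≈ 23.18.
Step 2: By the inverse law of cosines on triangle CFK: cos(∠CFK) = (23.18² + 12² − 12²) / (2·23.18·12) = 537.42/556.37 = 0.9659, so ∠CFK = 15°.

Therefore, the measure of angle ∠CFK = 15°.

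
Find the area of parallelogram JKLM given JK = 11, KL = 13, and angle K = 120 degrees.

Area = 11 * 13 * sin(120°) = 143 * sqrt(3)/2 = 143*sqrt(3)/2

143*sqrt(3)/2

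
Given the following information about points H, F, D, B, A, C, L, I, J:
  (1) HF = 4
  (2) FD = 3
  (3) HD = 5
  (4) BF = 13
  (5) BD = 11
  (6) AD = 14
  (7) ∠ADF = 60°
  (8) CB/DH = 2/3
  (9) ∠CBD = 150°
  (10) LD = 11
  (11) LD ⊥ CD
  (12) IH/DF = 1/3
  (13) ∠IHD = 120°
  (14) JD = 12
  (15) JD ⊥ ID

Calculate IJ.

From the given relations: IH = 1/3·DF = 1/3·3 = 1.
Step 1: By the law of cosines on triangle DHI: DI² = 5² + 1² − 2·5·1·cos(120°) = 31, so DI = √31.
Step 2: By the law of cosines on triangle IDJ: IJ² = √31² + 12² − 2·√31·12·cos(90°) = 175, so IJ = 5·√7.

Therefore, the length of IJ = 5·√7.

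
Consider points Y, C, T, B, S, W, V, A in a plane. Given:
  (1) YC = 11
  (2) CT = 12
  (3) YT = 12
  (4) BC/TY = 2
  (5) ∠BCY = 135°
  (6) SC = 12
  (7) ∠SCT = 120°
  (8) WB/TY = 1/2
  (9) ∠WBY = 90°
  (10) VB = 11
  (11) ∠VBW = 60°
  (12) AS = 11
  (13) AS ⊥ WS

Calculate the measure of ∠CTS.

Step 1: By the law of cosines on triangle TCS: TS² = 12² + 12² − 2·12·12·cos(120°) = 432, so TS = 12·√3.
Step 2: By the inverse law of cosines on triangle CTS: cos(∠CTS) = (12² + (12·√3)² − 12²) / (2·12·12·√3) = 432/498.83 = 0.866, so ∠CTS = 30°.

Therefore, the measure of angle ∠CTS = 30°.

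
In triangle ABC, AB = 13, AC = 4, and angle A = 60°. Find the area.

Area = (1/2)(13)(4) sin(60°) = (1/2)(13)(4)(sqrt(3)/2) = 13*sqrt(3)

13*sqrt(3)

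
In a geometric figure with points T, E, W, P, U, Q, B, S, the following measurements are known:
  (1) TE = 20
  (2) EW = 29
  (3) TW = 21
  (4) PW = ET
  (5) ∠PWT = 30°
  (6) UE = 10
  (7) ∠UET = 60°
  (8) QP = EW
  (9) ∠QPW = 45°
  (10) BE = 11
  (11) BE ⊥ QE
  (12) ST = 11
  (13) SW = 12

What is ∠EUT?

Step 1: By the law of cosines on triangle UET: UT² = 10² + 20² − 2·10·20·cos(60°) = 300, so UT = 10·√3.
Step 2: By the inverse law of cosines on triangle EUT: cos(∠EUT) = (10² + (10·√3)² − 20²) / (2·10·10·√3) = 0/346.41 = 0, so ∠EUT = 90°.

Therefore, the measure of angle ∠EUT = 90°.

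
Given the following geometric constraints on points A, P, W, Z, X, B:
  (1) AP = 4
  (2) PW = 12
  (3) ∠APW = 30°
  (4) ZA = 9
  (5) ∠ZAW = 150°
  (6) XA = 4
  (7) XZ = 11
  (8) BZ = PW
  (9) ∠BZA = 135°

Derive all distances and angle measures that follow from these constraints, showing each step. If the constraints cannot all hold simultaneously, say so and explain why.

The constraints are consistent.

From the given relations:
  BZ = PW = 12

Step 1: From AP = 4, PW = 12, and ∠APW = 30°, by the law of cosines:
  AW² = AP² + PW² - 2·AP·PW·cos(30°) = 16 + 144 - 83.14 = 76.86
  AW ≈ 8.77

Step 2: From AZ = 9, ZB = 12, and ∠AZB = 135°, by the law of cosines:
  AB² = AZ² + ZB² - 2·AZ·ZB·cos(135°) = 81 + 144 + 152.7 = 377.7
  AB ≈ 19.44

Step 3: From AX = 4, AZ = 9, XZ = 11, by the inverse law of cosines:
  cos(∠XAZ) = (AX² + AZ² - XZ²) / (2·AX·AZ)
  ∠XAZ = 109.47°

Step 4: From ZA = 9, ZX = 11, AX = 4, by the inverse law of cosines:
  cos(∠AZX) = (ZA² + ZX² - AX²) / (2·ZA·ZX)
  ∠AZX = 20.05°

Step 5: From XA = 4, XZ = 11, AZ = 9, by the inverse law of cosines:
  cos(∠AXZ) = (XA² + XZ² - AZ²) / (2·XA·XZ)
  ∠AXZ = 50.48°

Step 6: From WA = 8.77, AZ = 9, and ∠WAZ = 150°, by the law of cosines:
  WZ² = WA² + AZ² - 2·WA·AZ·cos(150°) = 76.86 + 81 + 136.7 = 294.5
  WZ ≈ 17.16

Step 7: From AB = 19.44, AZ = 9, BZ = 12, by the inverse law of cosines:
  cos(∠BAZ) = (AB² + AZ² - BZ²) / (2·AB·AZ)
  ∠BAZ = 25.89°

Step 8: From AP = 4, AW = 8.77, PW = 12, by the inverse law of cosines:
  cos(∠PAW) = (AP² + AW² - PW²) / (2·AP·AW)
  ∠PAW = 136.81°

Step 9: From WA = 8.77, WP = 12, AP = 4, by the inverse law of cosines:
  cos(∠AWP) = (WA² + WP² - AP²) / (2·WA·WP)
  ∠AWP = 13.19°

Step 10: From BA = 19.44, BZ = 12, AZ = 9, by the inverse law of cosines:
  cos(∠ABZ) = (BA² + BZ² - AZ²) / (2·BA·BZ)
  ∠ABZ = 19.11°

Step 11: From WA = 8.77, WZ = 17.16, AZ = 9, by the inverse law of cosines:
  cos(∠AWZ) = (WA² + WZ² - AZ²) / (2·WA·WZ)
  ∠AWZ = 15.2°

Step 12: From ZA = 9, ZW = 17.16, AW = 8.77, by the inverse law of cosines:
  cos(∠AZW) = (ZA² + ZW² - AW²) / (2·ZA·ZW)
  ∠AZW = 14.8°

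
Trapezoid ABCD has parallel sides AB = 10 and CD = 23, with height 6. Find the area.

Area = (10 + 23) * 6 / 2 = 198 / 2 = 99

99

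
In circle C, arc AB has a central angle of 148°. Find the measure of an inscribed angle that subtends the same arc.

An inscribed angle intercepts an arc from a point on the circle, while the central angle intercepts the same arc from the center.
The inscribed angle is always half the central angle: 148° / 2 = 74°.

74°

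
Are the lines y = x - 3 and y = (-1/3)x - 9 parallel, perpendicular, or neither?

Slope of line 1: m1 = 1
Slope of line 2: m2 = -1/3
m1 != m2 (1 != -1/3), so not parallel.
m1 * m2 = (1) * (-1/3) = -1/3 != -1, so not perpendicular.
The lines are neither parallel nor perpendicular.

Neither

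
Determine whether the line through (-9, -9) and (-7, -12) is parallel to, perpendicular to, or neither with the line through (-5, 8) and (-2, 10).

Slope of line 1: m1 = (-12 - -9)/(-7 - -9) = -3/2 = -3/2
Slope of line 2: m2 = (10 - 8)/(-2 - -5) = 2/3 = 2/3
Two lines are perpendicular when the product of their slopes is -1 (negative reciprocals).
m1 * m2 = (-3/2) * (2/3) = -1, confirming perpendicularity.

Perpendicular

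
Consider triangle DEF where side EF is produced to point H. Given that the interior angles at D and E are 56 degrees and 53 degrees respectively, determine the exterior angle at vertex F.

By the exterior angle theorem, an exterior angle of a triangle equals the sum of the two remote interior angles.
Exterior angle = angle D + angle E
Exterior angle = 56 + 53 = 109 degrees

109 degrees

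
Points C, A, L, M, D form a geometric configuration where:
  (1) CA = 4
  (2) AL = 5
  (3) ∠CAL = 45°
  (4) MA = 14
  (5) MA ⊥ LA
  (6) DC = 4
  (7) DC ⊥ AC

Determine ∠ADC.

Step 1: By the law of cosines on triangle DCA: DA² = 4² + 4² − 2·4·4·cos(90°) = 32, so DA = 4·√2.
Step 2: By the inverse law of cosines on triangle ADC: cos(∠ADC) = ((4·√2)² + 4² − 4²) / (2·4·√2·4) = 32/45.25 = 0.7071, so ∠ADC = 45°.

Therefore, the measure of angle ∠ADC = 45°.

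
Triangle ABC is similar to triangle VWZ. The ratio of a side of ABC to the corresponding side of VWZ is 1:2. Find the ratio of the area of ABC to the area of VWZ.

The ratio of areas of similar triangles equals the square of the side ratio.
Side ratio = 1:2
Area ratio = (1/2)^2 = 1/4 = 1:4

1:4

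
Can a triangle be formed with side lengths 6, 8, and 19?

Check the triangle inequality: 6 + 8 = 14 ≤ 19.
Since the sum of two sides does not exceed the third, no triangle can be formed.

No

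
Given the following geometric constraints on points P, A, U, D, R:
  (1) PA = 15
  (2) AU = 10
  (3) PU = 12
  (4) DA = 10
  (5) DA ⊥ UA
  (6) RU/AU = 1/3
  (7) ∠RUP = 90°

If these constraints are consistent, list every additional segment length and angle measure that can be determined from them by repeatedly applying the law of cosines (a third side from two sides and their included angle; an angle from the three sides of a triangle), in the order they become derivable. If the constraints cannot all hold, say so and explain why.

The constraints are consistent. Derivable facts, in order:
After 1 step:
- PR ≈ 12.45
- UD = 10·√2
- ∠APU = 41.65°
- ∠AUP = 85.46°
- ∠PAU = 52.89°
After 2 steps:
- ∠ADU = 45°
- ∠AUD = 45°
- ∠PRU = 74.48°
- ∠RPU = 15.52°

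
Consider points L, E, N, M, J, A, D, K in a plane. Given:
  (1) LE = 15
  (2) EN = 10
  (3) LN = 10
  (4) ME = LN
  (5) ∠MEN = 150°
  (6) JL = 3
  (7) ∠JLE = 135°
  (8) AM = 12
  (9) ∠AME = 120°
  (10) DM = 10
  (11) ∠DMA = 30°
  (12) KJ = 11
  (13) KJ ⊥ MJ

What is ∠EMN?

From the given relations: ME = LN = 10.
Step 1: By the law of cosines on triangle MEN: MN² = 10² + 10² − 2·10·10·cos(150°) = 373.21, so MN ≈ 19.32.
Step 2: By the inverse law of cosines on triangle EMN: cos(∠EMN) = (10² + 19.32² − 10²) / (2·10·19.32) = 373.21/386.37 = 0.9659, so ∠EMN = 15°.

Therefore, the measure of angle ∠EMN = 15°.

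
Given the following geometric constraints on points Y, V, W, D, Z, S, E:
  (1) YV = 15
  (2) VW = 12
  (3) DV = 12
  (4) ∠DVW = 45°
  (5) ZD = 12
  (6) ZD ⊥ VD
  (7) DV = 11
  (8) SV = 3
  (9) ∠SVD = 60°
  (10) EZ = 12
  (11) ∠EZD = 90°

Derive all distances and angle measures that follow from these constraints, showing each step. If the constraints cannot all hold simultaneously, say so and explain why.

These constraints are not satisfiable: (3) DV = 12 and (7) DV = 11 assign two different lengths to the same segment. No planar figure meets all of them, so nothing further can be derived.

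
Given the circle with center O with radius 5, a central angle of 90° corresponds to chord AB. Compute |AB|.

Chord length = 2r sin(θ/2)
= 2 × 5 × sin(90°/2)
= 2 × 5 × sin(45°)
= 5*sqrt(2)

5*sqrt(2)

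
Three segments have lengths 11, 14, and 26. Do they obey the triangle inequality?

Check the triangle inequality: 11 + 14 = 25 ≤ 26.
Since the sum of two sides does not exceed the third, no triangle can be formed.

No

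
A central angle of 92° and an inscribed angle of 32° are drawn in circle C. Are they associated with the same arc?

By the inscribed angle theorem, the inscribed angle for a central angle of 92° should be 92° / 2 = 46°.
The given inscribed angle is 32°, which does not equal 46°.
Therefore, no, they do not correspond to the same arc.

No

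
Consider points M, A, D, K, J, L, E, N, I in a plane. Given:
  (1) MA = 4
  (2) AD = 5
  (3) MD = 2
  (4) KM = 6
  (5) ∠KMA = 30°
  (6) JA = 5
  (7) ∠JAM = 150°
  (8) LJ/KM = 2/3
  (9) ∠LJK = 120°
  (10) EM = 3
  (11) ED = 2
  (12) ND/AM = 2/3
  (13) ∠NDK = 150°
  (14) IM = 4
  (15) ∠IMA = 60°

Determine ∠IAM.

Step 1: By the law of cosines on triangle AMI: AI² = 4² + 4² − 2·4·4·cos(60°) = 16, so AI = 4.
Step 2: By the inverse law of cosines on triangle IAM: cos(∠IAM) = (4² + 4² − 4²) / (2·4·4) = 16/32 = 0.5, so ∠IAM = 60°.

Therefore, the measure of angle ∠IAM = 60°.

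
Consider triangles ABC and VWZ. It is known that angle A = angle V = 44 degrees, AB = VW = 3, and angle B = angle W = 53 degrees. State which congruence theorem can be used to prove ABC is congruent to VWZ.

The given information matches ASA: Two pairs of corresponding angles and the included side are equal (Angle-Side-Angle).

ASA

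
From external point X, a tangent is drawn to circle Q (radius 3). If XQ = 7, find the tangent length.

Let T be the point of tangency. Then QT ⊥ XT (radius ⊥ tangent).
In right triangle QTX: QX² = QT² + XT²
7² = 3² + XT²
XT² = 40, XT = 2*sqrt(10)

2*sqrt(10)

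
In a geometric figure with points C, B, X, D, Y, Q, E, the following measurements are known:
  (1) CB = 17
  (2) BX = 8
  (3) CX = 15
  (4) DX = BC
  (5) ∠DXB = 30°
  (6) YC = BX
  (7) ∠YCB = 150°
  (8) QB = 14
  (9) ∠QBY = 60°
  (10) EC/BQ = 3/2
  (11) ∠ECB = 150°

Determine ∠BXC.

Step 1: By the inverse law of cosines on triangle BXC: cos(∠BXC) = (8² + 15² − 17²) / (2·8·15) = 0/240 = 0, so ∠BXC = 90°.

Therefore, the measure of angle ∠BXC = 90°.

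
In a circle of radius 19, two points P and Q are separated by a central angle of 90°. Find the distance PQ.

Chord = 2(19) sin(45°) = 19*sqrt(2)

19*sqrt(2)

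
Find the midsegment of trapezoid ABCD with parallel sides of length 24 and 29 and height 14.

midsegment = (24 + 29) / 2 = 53 / 2 = 53/2

53/2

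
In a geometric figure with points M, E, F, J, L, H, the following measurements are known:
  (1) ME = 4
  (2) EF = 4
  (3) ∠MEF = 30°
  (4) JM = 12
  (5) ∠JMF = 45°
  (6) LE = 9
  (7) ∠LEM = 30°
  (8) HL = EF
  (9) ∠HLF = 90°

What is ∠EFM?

Step 1: By the law of cosines on triangle FEM: FM² = 4² + 4² − 2·4·4·cos(30°) = 4.29, so FM ≈ 2.07.
Step 2: By the inverse law of cosines on triangle EFM: cos(∠EFM) = (4² + 2.07² − 4²) / (2·4·2.07) = 4.29/16.56 = 0.2588, so ∠EFM = 75°.

Therefore, the measure of angle ∠EFM = 75°.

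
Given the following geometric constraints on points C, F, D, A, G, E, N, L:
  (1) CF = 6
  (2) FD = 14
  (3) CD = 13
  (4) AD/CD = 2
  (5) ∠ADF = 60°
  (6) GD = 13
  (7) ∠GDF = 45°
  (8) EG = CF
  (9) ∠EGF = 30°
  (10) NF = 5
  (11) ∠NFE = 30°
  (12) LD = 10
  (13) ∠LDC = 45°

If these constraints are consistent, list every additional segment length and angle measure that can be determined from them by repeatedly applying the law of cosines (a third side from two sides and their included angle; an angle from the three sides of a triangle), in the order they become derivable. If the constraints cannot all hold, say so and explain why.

The constraints are consistent. Derivable facts, in order:
After 1 step:
- CL ≈ 9.23
- FA = 2·√127
- FG ≈ 10.37
- ∠CDF = 25.33°
- ∠CFD = 67.98°
- ∠DCF = 86.69°
After 2 steps:
- FE ≈ 5.98
- ∠AFD = 87.46°
- ∠CLD = 84.98°
- ∠DAF = 32.54°
- ∠DCL = 50.02°
- ∠DFG = 62.39°
- ∠DGF = 72.61°
After 3 steps:
- EN ≈ 3
- ∠EFG = 30.09°
- ∠FEG = 119.91°
After 4 steps:
- ∠ENF = 93.48°
- ∠FEN = 56.52°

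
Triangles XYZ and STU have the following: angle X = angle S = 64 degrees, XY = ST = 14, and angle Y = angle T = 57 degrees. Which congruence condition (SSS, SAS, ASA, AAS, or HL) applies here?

The given information matches ASA: Two pairs of corresponding angles and the included side are equal (Angle-Side-Angle).

ASA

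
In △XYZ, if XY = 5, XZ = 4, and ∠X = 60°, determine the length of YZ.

When two sides and the included angle are known, the law of cosines gives the third side.
c^2 = a^2 + b^2 - 2ab cos(C) generalizes the Pythagorean theorem to non-right triangles.
Here: YZ^2 = 25 + 16 - 40*(1/2) = 21
YZ = sqrt(21)

sqrt(21)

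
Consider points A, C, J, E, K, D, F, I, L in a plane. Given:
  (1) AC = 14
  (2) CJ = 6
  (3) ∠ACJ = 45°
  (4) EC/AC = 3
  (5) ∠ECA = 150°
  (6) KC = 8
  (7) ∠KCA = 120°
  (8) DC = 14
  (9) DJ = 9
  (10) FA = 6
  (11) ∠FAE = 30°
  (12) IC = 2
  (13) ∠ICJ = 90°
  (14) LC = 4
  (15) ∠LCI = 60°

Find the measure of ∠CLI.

Step 1: By the law of cosines on triangle LCI: LI² = 4² + 2² − 2·4·2·cos(60°) = 12, so LI = 2·√3.
Step 2: By the inverse law of cosines on triangle CLI: cos(∠CLI) = (4² + (2·√3)² − 2²) / (2·4·2·√3) = 24/27.71 = 0.866, so ∠CLI = 30°.

Therefore, the measure of angle ∠CLI = 30°.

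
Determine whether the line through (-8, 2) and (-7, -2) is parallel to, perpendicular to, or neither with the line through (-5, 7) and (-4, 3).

Slope of line 1: m1 = (-2 - 2)/(-7 - -8) = -4/1 = -4
Slope of line 2: m2 = (3 - 7)/(-4 - -5) = -4/1 = -4
Since m1 = m2 = -4, the lines are parallel.

Parallel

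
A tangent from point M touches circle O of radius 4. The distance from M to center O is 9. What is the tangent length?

Let T be the point of tangency. Then OT ⊥ MT (radius ⊥ tangent).
In right triangle OTM: OM² = OT² + MT²
9² = 4² + MT²
MT² = 65, MT = sqrt(65)

sqrt(65)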